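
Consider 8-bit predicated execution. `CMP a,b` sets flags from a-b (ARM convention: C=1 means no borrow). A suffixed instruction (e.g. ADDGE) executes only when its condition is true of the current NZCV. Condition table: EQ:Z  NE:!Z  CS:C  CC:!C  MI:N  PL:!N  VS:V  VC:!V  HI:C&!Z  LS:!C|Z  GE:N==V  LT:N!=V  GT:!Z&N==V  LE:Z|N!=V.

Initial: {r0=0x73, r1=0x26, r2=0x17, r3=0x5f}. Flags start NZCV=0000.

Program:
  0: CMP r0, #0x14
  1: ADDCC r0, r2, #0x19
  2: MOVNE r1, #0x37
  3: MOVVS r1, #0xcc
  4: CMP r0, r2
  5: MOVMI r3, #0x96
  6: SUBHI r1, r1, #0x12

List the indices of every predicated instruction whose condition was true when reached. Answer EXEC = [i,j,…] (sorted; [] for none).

0: ✓ CMP  NZCV=0010
1: · ADDCC
2: ✓ MOVNE  r1←0x37
3: · MOVVS
4: ✓ CMP  NZCV=0010
5: · MOVMI
6: ✓ SUBHI  r1←0x25

EXEC = [2,6]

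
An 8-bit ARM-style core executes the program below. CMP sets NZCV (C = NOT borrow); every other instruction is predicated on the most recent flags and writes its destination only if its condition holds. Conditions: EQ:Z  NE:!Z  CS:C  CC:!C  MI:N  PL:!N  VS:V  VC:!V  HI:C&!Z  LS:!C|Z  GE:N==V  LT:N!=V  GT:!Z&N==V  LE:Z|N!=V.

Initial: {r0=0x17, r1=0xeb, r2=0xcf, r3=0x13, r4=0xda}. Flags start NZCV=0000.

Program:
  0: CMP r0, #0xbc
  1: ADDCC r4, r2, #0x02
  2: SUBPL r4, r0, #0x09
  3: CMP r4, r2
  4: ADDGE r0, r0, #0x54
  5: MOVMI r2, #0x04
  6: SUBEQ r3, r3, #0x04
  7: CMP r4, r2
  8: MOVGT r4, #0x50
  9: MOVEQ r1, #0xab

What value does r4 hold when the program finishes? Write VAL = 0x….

[0] flags=0000 → (cmp)
[1] flags=0000 CC?T → r4=0xd1
[2] flags=0000 PL?T → r4=0x0e
[3] flags=0000 → (cmp)
[4] flags=0000 GE?T → r0=0x6b
[5] flags=0000 MI?F → skip
[6] flags=0000 EQ?F → skip
[7] flags=0000 → (cmp)
[8] flags=0000 GT?T → r4=0x50
[9] flags=0000 EQ?F → skip

VAL = 0x50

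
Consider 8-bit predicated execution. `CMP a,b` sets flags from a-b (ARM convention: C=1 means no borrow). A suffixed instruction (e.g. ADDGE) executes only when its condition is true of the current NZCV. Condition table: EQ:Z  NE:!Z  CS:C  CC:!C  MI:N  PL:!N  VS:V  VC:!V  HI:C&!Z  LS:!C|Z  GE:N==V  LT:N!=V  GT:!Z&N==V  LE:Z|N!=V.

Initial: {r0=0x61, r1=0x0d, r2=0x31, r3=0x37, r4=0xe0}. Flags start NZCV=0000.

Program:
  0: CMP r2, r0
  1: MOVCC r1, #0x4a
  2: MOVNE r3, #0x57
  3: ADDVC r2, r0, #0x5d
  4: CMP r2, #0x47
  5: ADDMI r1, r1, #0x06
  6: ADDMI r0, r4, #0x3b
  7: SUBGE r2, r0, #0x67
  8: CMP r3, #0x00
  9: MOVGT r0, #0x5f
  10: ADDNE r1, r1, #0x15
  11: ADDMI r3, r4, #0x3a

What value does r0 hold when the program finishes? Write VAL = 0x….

VAL = 0x5f

0: ✓ CMP  NZCV=1000
1: ✓ MOVCC  r1←0x4a
2: ✓ MOVNE  r3←0x57
3: ✓ ADDVC  r2←0xbe
4: ✓ CMP  NZCV=0011
5: · ADDMI
6: · ADDMI
7: · SUBGE
8: ✓ CMP  NZCV=0010
9: ✓ MOVGT  r0←0x5f
10: ✓ ADDNE  r1←0x5f
11: · ADDMI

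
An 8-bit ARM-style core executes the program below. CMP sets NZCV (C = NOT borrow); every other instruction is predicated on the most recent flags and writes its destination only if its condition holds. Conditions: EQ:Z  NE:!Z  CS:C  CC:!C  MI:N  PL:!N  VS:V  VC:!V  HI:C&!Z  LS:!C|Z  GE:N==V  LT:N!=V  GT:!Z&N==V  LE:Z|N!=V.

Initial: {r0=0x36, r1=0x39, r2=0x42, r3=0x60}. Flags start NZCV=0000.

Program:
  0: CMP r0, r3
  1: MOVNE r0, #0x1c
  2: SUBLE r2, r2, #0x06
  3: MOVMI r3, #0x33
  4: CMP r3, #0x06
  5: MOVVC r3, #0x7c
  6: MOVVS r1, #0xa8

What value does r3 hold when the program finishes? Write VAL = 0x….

VAL = 0x7c

0: ✓ CMP  NZCV=1000
1: ✓ MOVNE  r0←0x1c
2: ✓ SUBLE  r2←0x3c
3: ✓ MOVMI  r3←0x33
4: ✓ CMP  NZCV=0010
5: ✓ MOVVC  r3←0x7c
6: · MOVVS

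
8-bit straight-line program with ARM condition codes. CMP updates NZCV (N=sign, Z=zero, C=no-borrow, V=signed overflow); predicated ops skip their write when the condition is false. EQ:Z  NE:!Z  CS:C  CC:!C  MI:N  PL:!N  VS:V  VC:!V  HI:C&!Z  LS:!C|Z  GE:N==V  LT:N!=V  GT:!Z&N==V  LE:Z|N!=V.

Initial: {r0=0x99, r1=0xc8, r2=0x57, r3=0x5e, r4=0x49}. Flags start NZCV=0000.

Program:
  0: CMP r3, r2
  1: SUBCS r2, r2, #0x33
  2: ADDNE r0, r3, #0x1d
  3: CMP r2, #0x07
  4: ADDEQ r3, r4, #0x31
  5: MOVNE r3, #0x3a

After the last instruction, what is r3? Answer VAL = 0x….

VAL = 0x3a

0: ✓ CMP  NZCV=0010
1: ✓ SUBCS  r2←0x24
2: ✓ ADDNE  r0←0x7b
3: ✓ CMP  NZCV=0010
4: · ADDEQ
5: ✓ MOVNE  r3←0x3a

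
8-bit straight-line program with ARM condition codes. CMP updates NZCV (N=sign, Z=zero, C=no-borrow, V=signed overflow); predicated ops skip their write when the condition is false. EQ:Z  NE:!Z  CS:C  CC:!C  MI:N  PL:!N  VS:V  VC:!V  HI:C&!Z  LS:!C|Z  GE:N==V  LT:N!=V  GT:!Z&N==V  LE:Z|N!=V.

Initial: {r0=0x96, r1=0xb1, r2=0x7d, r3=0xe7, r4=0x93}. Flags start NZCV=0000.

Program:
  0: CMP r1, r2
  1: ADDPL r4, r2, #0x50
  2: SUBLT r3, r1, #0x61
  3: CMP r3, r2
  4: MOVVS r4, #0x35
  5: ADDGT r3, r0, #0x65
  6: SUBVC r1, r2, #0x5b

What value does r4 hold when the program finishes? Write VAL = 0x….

0: ✓ CMP  NZCV=0011
1: ✓ ADDPL  r4←0xcd
2: ✓ SUBLT  r3←0x50
3: ✓ CMP  NZCV=1000
4: · MOVVS
5: · ADDGT
6: ✓ SUBVC  r1←0x22

VAL = 0xcd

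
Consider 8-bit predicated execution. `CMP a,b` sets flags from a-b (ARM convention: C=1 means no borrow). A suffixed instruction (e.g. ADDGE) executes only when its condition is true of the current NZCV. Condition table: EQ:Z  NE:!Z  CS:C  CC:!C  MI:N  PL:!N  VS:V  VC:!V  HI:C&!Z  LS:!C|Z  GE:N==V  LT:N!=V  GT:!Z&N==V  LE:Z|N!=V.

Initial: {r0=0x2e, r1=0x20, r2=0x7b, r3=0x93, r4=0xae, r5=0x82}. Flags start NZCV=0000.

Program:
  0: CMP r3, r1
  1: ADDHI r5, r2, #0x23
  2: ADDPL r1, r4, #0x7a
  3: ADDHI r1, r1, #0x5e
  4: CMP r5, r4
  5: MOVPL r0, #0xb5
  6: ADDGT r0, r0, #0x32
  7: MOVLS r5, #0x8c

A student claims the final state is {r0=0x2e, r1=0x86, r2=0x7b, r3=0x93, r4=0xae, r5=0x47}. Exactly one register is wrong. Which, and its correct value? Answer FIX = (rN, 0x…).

[0] flags=0011 → (cmp)
[1] flags=0011 HI?T → r5=0x9e
[2] flags=0011 PL?T → r1=0x28
[3] flags=0011 HI?T → r1=0x86
[4] flags=1000 → (cmp)
[5] flags=1000 PL?F → skip
[6] flags=1000 GT?F → skip
[7] flags=1000 LS?T → r5=0x8c

FIX = (r5, 0x8c)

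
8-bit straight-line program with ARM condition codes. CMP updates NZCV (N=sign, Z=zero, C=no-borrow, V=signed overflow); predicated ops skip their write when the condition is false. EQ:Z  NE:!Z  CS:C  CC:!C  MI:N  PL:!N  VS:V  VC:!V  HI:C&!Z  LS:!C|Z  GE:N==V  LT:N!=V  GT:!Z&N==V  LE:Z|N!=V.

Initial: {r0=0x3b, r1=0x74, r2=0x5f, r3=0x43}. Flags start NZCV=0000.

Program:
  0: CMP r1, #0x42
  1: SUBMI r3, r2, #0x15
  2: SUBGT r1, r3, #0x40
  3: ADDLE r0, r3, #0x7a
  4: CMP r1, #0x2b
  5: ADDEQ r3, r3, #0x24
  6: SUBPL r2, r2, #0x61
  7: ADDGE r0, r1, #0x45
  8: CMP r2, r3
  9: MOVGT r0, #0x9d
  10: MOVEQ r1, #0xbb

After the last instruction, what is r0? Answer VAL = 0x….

VAL = 0x9d

0: ✓ CMP  NZCV=0010
1: · SUBMI
2: ✓ SUBGT  r1←0x03
3: · ADDLE
4: ✓ CMP  NZCV=1000
5: · ADDEQ
6: · SUBPL
7: · ADDGE
8: ✓ CMP  NZCV=0010
9: ✓ MOVGT  r0←0x9d
10: · MOVEQ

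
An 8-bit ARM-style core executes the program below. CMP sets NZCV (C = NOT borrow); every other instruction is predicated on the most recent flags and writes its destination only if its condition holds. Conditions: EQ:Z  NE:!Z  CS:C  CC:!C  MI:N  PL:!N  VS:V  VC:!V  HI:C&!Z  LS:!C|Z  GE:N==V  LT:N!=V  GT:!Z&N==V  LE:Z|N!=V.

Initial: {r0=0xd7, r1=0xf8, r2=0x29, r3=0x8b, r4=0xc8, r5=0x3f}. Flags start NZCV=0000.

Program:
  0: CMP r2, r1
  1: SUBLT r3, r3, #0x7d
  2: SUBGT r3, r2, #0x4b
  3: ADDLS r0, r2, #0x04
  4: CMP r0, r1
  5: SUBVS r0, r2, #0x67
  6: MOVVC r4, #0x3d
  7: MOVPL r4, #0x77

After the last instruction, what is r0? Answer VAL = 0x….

VAL = 0x2d

0: ✓ CMP  NZCV=0000
1: · SUBLT
2: ✓ SUBGT  r3←0xde
3: ✓ ADDLS  r0←0x2d
4: ✓ CMP  NZCV=0000
5: · SUBVS
6: ✓ MOVVC  r4←0x3d
7: ✓ MOVPL  r4←0x77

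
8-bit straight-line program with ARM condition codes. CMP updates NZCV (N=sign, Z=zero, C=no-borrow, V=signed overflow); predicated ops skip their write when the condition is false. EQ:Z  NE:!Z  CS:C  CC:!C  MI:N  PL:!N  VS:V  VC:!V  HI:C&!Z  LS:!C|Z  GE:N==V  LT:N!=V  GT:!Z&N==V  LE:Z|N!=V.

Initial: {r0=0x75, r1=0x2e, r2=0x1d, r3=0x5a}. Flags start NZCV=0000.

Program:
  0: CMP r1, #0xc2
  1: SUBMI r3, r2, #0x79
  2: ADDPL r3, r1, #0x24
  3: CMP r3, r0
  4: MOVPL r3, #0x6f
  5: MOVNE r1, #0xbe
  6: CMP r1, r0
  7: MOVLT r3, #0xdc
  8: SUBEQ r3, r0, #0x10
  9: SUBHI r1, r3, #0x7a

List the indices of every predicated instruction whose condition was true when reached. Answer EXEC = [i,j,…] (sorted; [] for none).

0: ✓ CMP  NZCV=0000
1: · SUBMI
2: ✓ ADDPL  r3←0x52
3: ✓ CMP  NZCV=1000
4: · MOVPL
5: ✓ MOVNE  r1←0xbe
6: ✓ CMP  NZCV=0011
7: ✓ MOVLT  r3←0xdc
8: · SUBEQ
9: ✓ SUBHI  r1←0x62

EXEC = [2,5,7,9]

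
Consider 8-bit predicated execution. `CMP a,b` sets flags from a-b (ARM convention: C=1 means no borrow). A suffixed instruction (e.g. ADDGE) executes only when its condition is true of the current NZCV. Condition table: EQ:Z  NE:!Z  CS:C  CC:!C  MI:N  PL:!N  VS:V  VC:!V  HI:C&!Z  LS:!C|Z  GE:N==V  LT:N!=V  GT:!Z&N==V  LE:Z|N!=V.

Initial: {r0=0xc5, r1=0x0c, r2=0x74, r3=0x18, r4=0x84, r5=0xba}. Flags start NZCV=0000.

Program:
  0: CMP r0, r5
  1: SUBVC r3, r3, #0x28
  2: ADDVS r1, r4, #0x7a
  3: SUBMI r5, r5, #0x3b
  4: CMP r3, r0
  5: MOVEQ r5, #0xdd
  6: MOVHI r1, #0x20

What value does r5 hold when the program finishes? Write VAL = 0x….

[0] flags=0010 → (cmp)
[1] flags=0010 VC?T → r3=0xf0
[2] flags=0010 VS?F → skip
[3] flags=0010 MI?F → skip
[4] flags=0010 → (cmp)
[5] flags=0010 EQ?F → skip
[6] flags=0010 HI?T → r1=0x20

VAL = 0xba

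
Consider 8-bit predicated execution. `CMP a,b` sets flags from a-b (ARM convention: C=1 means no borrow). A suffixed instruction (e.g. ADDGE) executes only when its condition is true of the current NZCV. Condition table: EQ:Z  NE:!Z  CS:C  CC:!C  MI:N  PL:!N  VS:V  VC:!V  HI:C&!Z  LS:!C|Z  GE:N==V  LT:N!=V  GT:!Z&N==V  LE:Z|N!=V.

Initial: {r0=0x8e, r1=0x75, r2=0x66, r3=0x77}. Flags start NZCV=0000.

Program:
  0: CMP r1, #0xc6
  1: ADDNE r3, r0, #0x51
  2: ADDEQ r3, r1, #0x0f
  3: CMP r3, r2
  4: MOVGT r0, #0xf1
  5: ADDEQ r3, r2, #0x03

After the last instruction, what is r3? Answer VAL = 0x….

[0] flags=1001 → (cmp)
[1] flags=1001 NE?T → r3=0xdf
[2] flags=1001 EQ?F → skip
[3] flags=0011 → (cmp)
[4] flags=0011 GT?F → skip
[5] flags=0011 EQ?F → skip

VAL = 0xdf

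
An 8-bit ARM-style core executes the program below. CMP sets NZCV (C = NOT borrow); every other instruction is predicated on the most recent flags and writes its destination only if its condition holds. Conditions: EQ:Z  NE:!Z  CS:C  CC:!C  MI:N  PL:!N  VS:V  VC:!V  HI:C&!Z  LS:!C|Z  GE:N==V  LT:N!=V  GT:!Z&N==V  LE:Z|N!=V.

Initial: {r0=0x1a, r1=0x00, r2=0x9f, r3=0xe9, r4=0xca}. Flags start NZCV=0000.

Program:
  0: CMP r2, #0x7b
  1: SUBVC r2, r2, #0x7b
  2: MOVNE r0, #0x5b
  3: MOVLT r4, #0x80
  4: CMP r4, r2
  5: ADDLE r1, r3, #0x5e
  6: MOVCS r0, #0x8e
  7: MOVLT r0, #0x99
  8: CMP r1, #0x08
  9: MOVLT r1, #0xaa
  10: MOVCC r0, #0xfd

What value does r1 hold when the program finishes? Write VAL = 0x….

VAL = 0x47

[0] flags=0011 → (cmp)
[1] flags=0011 VC?F → skip
[2] flags=0011 NE?T → r0=0x5b
[3] flags=0011 LT?T → r4=0x80
[4] flags=1000 → (cmp)
[5] flags=1000 LE?T → r1=0x47
[6] flags=1000 CS?F → skip
[7] flags=1000 LT?T → r0=0x99
[8] flags=0010 → (cmp)
[9] flags=0010 LT?F → skip
[10] flags=0010 CC?F → skip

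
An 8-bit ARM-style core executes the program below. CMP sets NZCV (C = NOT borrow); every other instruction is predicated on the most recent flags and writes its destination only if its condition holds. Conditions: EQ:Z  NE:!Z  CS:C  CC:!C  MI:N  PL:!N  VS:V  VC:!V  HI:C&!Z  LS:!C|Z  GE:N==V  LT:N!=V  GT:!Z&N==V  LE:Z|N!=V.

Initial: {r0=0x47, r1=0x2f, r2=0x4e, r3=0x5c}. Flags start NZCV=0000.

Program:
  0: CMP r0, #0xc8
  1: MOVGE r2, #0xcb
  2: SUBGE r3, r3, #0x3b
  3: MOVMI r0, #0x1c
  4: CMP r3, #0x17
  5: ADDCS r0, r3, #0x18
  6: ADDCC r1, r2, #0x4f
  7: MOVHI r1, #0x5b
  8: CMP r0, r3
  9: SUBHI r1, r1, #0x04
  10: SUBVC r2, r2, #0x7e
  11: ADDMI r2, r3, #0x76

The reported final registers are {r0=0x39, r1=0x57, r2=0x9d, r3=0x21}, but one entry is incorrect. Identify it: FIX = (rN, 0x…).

FIX = (r2, 0x4d)

[0] flags=0000 → (cmp)
[1] flags=0000 GE?T → r2=0xcb
[2] flags=0000 GE?T → r3=0x21
[3] flags=0000 MI?F → skip
[4] flags=0010 → (cmp)
[5] flags=0010 CS?T → r0=0x39
[6] flags=0010 CC?F → skip
[7] flags=0010 HI?T → r1=0x5b
[8] flags=0010 → (cmp)
[9] flags=0010 HI?T → r1=0x57
[10] flags=0010 VC?T → r2=0x4d
[11] flags=0010 MI?F → skip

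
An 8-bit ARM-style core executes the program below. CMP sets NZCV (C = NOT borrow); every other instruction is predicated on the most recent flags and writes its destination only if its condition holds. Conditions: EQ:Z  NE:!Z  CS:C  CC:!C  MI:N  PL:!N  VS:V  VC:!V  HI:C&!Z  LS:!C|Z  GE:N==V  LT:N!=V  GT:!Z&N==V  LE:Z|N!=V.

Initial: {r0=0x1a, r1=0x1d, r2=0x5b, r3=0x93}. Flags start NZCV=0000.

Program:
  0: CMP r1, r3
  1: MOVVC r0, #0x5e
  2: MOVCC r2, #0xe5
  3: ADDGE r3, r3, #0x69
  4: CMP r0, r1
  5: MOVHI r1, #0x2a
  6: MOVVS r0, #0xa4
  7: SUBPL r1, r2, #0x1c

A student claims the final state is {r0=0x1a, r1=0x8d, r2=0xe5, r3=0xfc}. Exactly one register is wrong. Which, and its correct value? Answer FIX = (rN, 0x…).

[0] flags=1001 → (cmp)
[1] flags=1001 VC?F → skip
[2] flags=1001 CC?T → r2=0xe5
[3] flags=1001 GE?T → r3=0xfc
[4] flags=1000 → (cmp)
[5] flags=1000 HI?F → skip
[6] flags=1000 VS?F → skip
[7] flags=1000 PL?F → skip

FIX = (r1, 0x1d)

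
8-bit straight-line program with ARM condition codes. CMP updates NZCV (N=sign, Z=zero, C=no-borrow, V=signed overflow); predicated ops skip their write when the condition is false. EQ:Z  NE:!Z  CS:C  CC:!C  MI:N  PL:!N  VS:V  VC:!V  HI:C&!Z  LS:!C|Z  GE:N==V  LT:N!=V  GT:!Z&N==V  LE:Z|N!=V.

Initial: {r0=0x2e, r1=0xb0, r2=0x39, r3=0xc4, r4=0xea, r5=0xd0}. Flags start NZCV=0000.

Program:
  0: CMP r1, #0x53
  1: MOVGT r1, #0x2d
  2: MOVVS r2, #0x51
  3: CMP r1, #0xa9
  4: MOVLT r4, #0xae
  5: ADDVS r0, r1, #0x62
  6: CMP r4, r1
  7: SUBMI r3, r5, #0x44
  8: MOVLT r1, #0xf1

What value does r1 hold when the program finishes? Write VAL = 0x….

[0] flags=0011 → (cmp)
[1] flags=0011 GT?F → skip
[2] flags=0011 VS?T → r2=0x51
[3] flags=0010 → (cmp)
[4] flags=0010 LT?F → skip
[5] flags=0010 VS?F → skip
[6] flags=0010 → (cmp)
[7] flags=0010 MI?F → skip
[8] flags=0010 LT?F → skip

VAL = 0xb0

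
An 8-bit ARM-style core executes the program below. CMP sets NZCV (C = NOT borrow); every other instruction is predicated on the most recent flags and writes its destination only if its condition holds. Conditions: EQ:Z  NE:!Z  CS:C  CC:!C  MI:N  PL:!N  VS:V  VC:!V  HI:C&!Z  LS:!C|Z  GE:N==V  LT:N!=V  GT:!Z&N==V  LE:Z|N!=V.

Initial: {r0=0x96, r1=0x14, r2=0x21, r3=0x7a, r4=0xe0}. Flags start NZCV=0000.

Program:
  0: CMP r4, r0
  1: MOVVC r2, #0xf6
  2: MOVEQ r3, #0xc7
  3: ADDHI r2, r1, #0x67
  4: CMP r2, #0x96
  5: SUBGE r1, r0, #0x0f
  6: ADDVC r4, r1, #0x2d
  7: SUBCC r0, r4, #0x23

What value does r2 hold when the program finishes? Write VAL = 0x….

VAL = 0x7b

0: ✓ CMP  NZCV=0010
1: ✓ MOVVC  r2←0xf6
2: · MOVEQ
3: ✓ ADDHI  r2←0x7b
4: ✓ CMP  NZCV=1001
5: ✓ SUBGE  r1←0x87
6: · ADDVC
7: ✓ SUBCC  r0←0xbd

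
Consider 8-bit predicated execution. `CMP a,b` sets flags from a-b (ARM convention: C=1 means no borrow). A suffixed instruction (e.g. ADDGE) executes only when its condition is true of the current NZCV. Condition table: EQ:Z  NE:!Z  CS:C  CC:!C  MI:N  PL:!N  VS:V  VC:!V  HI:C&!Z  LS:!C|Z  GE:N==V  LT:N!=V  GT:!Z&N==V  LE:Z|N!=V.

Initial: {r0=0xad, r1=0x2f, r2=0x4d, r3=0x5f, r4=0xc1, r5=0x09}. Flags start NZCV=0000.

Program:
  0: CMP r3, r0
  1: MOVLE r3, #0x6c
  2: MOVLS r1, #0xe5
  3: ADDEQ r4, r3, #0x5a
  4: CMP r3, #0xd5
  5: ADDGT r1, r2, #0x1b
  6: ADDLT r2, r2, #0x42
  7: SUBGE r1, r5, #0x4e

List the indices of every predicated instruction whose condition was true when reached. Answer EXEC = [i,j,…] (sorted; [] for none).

[0] flags=1001 → (cmp)
[1] flags=1001 LE?F → skip
[2] flags=1001 LS?T → r1=0xe5
[3] flags=1001 EQ?F → skip
[4] flags=1001 → (cmp)
[5] flags=1001 GT?T → r1=0x68
[6] flags=1001 LT?F → skip
[7] flags=1001 GE?T → r1=0xbb

EXEC = [2,5,7]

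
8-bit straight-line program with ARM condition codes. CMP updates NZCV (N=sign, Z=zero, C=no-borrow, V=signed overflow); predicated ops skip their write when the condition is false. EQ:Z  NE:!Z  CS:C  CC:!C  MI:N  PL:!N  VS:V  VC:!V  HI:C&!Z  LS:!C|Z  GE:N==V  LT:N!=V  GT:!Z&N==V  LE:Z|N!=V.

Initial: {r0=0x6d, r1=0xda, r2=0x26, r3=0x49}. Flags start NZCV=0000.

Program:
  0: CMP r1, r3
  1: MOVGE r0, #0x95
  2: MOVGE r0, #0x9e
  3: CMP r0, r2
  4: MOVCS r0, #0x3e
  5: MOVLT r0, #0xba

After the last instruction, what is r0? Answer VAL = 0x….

VAL = 0x3e

0: ✓ CMP  NZCV=1010
1: · MOVGE
2: · MOVGE
3: ✓ CMP  NZCV=0010
4: ✓ MOVCS  r0←0x3e
5: · MOVLT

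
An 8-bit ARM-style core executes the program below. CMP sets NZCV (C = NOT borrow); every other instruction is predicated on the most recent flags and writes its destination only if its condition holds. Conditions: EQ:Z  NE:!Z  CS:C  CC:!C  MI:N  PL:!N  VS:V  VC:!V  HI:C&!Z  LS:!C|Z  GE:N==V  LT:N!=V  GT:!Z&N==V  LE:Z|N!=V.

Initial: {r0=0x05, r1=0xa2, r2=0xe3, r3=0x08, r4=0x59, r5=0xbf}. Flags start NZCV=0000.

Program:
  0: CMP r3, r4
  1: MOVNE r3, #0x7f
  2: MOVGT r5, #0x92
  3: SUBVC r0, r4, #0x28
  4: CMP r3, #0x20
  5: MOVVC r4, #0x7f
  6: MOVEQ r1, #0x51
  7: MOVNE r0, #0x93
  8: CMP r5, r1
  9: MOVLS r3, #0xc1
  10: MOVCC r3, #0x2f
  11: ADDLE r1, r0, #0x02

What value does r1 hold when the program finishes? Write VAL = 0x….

0: ✓ CMP  NZCV=1000
1: ✓ MOVNE  r3←0x7f
2: · MOVGT
3: ✓ SUBVC  r0←0x31
4: ✓ CMP  NZCV=0010
5: ✓ MOVVC  r4←0x7f
6: · MOVEQ
7: ✓ MOVNE  r0←0x93
8: ✓ CMP  NZCV=0010
9: · MOVLS
10: · MOVCC
11: · ADDLE

VAL = 0xa2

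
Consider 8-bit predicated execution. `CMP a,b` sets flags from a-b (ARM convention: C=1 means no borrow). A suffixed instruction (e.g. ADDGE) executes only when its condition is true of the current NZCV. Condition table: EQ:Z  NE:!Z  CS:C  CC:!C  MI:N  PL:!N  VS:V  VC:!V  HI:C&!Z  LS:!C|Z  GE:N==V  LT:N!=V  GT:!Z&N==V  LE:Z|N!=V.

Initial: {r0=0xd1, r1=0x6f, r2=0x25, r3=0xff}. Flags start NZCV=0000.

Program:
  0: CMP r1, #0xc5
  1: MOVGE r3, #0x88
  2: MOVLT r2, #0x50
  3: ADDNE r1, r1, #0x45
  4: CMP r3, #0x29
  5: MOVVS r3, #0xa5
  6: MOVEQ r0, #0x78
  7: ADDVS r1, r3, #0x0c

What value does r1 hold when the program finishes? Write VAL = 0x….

VAL = 0xb1

[0] flags=1001 → (cmp)
[1] flags=1001 GE?T → r3=0x88
[2] flags=1001 LT?F → skip
[3] flags=1001 NE?T → r1=0xb4
[4] flags=0011 → (cmp)
[5] flags=0011 VS?T → r3=0xa5
[6] flags=0011 EQ?F → skip
[7] flags=0011 VS?T → r1=0xb1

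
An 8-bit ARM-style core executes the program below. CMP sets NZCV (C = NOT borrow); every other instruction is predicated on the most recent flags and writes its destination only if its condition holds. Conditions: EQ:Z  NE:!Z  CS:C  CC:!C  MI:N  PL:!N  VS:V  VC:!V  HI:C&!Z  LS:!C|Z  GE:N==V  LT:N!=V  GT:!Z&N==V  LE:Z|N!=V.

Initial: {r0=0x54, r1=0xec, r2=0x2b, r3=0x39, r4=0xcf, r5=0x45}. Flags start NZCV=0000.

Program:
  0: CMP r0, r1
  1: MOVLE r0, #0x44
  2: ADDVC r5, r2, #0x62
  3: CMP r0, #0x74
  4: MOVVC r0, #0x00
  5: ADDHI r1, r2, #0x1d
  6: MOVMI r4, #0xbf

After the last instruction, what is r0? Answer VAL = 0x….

VAL = 0x00

0: ✓ CMP  NZCV=0000
1: · MOVLE
2: ✓ ADDVC  r5←0x8d
3: ✓ CMP  NZCV=1000
4: ✓ MOVVC  r0←0x00
5: · ADDHI
6: ✓ MOVMI  r4←0xbf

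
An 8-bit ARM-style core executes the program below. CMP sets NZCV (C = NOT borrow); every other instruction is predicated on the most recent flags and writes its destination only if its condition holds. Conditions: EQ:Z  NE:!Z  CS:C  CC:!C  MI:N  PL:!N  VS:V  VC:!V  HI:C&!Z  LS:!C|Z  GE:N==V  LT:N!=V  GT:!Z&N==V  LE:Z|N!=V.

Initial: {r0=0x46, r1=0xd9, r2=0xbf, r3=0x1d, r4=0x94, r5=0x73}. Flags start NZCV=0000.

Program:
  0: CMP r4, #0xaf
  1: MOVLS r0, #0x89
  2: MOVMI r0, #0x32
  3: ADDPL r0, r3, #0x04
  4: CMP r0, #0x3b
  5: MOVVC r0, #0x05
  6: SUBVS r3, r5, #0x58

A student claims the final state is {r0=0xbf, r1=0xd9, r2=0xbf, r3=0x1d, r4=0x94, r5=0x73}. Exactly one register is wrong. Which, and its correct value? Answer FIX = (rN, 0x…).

0: ✓ CMP  NZCV=1000
1: ✓ MOVLS  r0←0x89
2: ✓ MOVMI  r0←0x32
3: · ADDPL
4: ✓ CMP  NZCV=1000
5: ✓ MOVVC  r0←0x05
6: · SUBVS

FIX = (r0, 0x05)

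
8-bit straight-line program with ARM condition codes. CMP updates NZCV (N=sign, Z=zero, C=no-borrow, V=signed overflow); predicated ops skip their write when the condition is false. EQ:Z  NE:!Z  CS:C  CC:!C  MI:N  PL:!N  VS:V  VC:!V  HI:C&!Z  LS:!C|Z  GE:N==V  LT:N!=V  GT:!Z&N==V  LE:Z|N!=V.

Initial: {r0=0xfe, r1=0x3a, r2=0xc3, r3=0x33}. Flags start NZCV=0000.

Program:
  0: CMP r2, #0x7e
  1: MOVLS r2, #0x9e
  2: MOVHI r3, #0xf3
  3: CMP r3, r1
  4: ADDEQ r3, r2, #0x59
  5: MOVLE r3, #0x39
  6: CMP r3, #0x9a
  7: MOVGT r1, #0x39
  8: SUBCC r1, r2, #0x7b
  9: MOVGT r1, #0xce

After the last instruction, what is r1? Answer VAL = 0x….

VAL = 0xce

0: ✓ CMP  NZCV=0011
1: · MOVLS
2: ✓ MOVHI  r3←0xf3
3: ✓ CMP  NZCV=1010
4: · ADDEQ
5: ✓ MOVLE  r3←0x39
6: ✓ CMP  NZCV=1001
7: ✓ MOVGT  r1←0x39
8: ✓ SUBCC  r1←0x48
9: ✓ MOVGT  r1←0xce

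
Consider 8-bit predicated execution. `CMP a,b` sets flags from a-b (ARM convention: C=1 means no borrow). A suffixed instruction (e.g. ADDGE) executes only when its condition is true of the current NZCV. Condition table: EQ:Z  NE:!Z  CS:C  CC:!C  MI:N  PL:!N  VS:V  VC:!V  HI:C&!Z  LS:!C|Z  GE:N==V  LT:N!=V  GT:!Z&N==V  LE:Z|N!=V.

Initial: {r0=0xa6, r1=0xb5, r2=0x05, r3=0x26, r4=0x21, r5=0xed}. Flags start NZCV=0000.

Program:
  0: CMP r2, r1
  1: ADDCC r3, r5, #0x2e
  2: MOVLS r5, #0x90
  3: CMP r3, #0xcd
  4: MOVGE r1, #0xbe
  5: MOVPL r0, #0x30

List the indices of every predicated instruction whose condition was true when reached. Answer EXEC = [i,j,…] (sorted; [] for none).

[0] flags=0000 → (cmp)
[1] flags=0000 CC?T → r3=0x1b
[2] flags=0000 LS?T → r5=0x90
[3] flags=0000 → (cmp)
[4] flags=0000 GE?T → r1=0xbe
[5] flags=0000 PL?T → r0=0x30

EXEC = [1,2,4,5]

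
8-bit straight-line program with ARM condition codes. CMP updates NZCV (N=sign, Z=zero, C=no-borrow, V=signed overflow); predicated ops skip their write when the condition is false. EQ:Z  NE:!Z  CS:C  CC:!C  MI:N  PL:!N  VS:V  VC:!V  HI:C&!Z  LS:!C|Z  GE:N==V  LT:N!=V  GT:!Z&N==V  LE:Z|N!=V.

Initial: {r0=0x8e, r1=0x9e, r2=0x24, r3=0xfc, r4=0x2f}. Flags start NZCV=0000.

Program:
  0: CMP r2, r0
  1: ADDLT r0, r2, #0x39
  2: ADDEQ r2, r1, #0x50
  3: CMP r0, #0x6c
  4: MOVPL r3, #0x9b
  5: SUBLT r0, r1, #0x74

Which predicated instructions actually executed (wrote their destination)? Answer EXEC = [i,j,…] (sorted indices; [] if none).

EXEC = [4,5]

[0] flags=1001 → (cmp)
[1] flags=1001 LT?F → skip
[2] flags=1001 EQ?F → skip
[3] flags=0011 → (cmp)
[4] flags=0011 PL?T → r3=0x9b
[5] flags=0011 LT?T → r0=0x2a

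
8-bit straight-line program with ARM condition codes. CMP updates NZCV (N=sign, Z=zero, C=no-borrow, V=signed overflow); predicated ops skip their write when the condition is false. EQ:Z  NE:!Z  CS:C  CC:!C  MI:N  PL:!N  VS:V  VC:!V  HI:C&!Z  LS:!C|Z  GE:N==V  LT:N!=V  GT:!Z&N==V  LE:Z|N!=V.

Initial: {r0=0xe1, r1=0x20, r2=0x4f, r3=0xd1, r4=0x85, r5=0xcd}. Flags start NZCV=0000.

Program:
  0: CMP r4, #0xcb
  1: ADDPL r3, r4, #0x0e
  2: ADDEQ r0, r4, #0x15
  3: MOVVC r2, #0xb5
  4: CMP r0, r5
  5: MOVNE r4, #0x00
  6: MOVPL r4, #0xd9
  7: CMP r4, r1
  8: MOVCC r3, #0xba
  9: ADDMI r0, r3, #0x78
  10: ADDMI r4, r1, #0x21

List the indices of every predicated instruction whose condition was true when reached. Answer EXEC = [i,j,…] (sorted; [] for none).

EXEC = [3,5,6,9,10]

0: ✓ CMP  NZCV=1000
1: · ADDPL
2: · ADDEQ
3: ✓ MOVVC  r2←0xb5
4: ✓ CMP  NZCV=0010
5: ✓ MOVNE  r4←0x00
6: ✓ MOVPL  r4←0xd9
7: ✓ CMP  NZCV=1010
8: · MOVCC
9: ✓ ADDMI  r0←0x49
10: ✓ ADDMI  r4←0x41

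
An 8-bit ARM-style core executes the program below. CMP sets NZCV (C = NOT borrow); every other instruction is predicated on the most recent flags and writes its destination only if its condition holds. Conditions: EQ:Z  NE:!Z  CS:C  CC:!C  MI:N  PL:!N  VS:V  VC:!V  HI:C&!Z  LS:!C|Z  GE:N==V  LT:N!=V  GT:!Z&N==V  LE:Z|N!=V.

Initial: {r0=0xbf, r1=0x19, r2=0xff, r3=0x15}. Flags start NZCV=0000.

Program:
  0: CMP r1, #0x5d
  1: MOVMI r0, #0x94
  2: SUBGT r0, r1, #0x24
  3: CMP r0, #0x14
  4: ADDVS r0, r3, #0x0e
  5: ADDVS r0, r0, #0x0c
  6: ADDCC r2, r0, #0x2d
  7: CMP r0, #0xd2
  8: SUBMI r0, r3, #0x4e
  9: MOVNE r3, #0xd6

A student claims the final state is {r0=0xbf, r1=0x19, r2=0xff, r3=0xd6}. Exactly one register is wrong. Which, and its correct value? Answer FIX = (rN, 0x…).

[0] flags=1000 → (cmp)
[1] flags=1000 MI?T → r0=0x94
[2] flags=1000 GT?F → skip
[3] flags=1010 → (cmp)
[4] flags=1010 VS?F → skip
[5] flags=1010 VS?F → skip
[6] flags=1010 CC?F → skip
[7] flags=1000 → (cmp)
[8] flags=1000 MI?T → r0=0xc7
[9] flags=1000 NE?T → r3=0xd6

FIX = (r0, 0xc7)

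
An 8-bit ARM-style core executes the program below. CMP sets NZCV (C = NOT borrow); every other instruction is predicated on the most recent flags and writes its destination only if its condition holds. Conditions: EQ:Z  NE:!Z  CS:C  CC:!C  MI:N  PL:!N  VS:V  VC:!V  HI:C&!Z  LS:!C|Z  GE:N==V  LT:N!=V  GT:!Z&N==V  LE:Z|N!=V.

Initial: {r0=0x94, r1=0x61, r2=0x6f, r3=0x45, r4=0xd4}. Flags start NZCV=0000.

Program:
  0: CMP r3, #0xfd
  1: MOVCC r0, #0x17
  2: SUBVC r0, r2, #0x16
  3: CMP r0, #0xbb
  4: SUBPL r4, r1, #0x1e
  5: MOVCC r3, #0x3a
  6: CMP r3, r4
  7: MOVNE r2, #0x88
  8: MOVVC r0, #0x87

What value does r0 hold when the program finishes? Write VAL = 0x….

0: ✓ CMP  NZCV=0000
1: ✓ MOVCC  r0←0x17
2: ✓ SUBVC  r0←0x59
3: ✓ CMP  NZCV=1001
4: · SUBPL
5: ✓ MOVCC  r3←0x3a
6: ✓ CMP  NZCV=0000
7: ✓ MOVNE  r2←0x88
8: ✓ MOVVC  r0←0x87

VAL = 0x87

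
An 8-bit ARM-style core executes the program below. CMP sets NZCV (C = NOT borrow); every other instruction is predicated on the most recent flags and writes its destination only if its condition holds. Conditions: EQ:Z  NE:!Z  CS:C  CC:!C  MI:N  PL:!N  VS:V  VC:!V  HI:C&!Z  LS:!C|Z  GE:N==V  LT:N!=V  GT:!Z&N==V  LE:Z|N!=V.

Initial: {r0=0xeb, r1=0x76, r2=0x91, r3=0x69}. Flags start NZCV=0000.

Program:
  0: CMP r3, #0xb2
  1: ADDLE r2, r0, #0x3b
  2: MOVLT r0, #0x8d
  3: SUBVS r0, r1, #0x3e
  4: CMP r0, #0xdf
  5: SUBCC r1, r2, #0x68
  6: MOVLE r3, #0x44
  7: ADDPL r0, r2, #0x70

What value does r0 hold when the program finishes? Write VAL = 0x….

VAL = 0x01

0: ✓ CMP  NZCV=1001
1: · ADDLE
2: · MOVLT
3: ✓ SUBVS  r0←0x38
4: ✓ CMP  NZCV=0000
5: ✓ SUBCC  r1←0x29
6: · MOVLE
7: ✓ ADDPL  r0←0x01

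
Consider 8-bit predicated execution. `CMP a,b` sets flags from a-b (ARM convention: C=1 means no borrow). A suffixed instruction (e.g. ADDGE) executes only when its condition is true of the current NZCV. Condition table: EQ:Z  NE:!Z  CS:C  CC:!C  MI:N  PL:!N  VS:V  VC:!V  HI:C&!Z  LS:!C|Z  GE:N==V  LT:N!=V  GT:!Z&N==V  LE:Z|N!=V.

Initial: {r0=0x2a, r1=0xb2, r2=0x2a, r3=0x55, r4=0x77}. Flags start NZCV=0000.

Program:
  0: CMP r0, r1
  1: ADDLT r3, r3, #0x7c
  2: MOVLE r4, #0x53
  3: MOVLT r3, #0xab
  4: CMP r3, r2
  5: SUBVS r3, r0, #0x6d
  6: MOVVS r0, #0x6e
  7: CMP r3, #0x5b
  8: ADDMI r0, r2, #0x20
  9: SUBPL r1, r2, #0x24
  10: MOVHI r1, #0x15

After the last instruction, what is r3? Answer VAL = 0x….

[0] flags=0000 → (cmp)
[1] flags=0000 LT?F → skip
[2] flags=0000 LE?F → skip
[3] flags=0000 LT?F → skip
[4] flags=0010 → (cmp)
[5] flags=0010 VS?F → skip
[6] flags=0010 VS?F → skip
[7] flags=1000 → (cmp)
[8] flags=1000 MI?T → r0=0x4a
[9] flags=1000 PL?F → skip
[10] flags=1000 HI?F → skip

VAL = 0x55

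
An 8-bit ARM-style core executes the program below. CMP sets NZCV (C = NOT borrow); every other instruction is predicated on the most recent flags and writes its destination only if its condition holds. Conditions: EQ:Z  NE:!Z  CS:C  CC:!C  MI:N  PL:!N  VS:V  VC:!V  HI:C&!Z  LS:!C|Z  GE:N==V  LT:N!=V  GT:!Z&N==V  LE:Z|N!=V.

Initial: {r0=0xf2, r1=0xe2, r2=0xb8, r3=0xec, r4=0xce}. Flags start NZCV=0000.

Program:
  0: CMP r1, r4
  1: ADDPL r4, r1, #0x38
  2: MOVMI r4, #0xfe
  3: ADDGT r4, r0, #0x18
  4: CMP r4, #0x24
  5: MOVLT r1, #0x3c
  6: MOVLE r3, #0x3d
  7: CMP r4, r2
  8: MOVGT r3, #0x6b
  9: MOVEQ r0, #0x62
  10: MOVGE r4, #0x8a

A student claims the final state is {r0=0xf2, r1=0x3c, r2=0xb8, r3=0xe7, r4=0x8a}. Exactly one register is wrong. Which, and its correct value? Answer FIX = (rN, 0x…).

[0] flags=0010 → (cmp)
[1] flags=0010 PL?T → r4=0x1a
[2] flags=0010 MI?F → skip
[3] flags=0010 GT?T → r4=0x0a
[4] flags=1000 → (cmp)
[5] flags=1000 LT?T → r1=0x3c
[6] flags=1000 LE?T → r3=0x3d
[7] flags=0000 → (cmp)
[8] flags=0000 GT?T → r3=0x6b
[9] flags=0000 EQ?F → skip
[10] flags=0000 GE?T → r4=0x8a

FIX = (r3, 0x6b)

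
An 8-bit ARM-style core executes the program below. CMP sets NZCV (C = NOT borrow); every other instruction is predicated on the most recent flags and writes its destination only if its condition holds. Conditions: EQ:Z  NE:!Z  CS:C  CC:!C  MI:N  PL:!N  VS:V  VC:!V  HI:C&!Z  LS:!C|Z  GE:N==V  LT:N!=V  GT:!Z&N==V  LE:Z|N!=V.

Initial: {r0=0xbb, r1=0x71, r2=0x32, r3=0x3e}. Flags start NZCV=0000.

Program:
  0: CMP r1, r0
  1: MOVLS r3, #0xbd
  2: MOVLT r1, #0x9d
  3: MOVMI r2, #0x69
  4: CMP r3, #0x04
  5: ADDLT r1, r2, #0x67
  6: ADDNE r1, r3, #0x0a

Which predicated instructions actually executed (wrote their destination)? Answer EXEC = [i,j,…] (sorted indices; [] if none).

EXEC = [1,3,5,6]

0: ✓ CMP  NZCV=1001
1: ✓ MOVLS  r3←0xbd
2: · MOVLT
3: ✓ MOVMI  r2←0x69
4: ✓ CMP  NZCV=1010
5: ✓ ADDLT  r1←0xd0
6: ✓ ADDNE  r1←0xc7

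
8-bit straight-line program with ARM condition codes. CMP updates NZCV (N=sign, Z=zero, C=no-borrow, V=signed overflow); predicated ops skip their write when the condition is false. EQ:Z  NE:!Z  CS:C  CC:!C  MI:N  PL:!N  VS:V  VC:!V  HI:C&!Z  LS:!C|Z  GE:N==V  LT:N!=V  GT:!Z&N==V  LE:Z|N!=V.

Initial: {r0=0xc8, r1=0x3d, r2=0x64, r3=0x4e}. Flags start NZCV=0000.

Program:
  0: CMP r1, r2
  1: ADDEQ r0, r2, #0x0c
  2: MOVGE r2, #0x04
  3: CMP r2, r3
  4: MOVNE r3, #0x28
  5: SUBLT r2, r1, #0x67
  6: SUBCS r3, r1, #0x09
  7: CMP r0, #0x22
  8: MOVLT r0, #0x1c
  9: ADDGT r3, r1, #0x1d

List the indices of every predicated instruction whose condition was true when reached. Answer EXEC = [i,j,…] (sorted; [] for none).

EXEC = [4,6,8]

[0] flags=1000 → (cmp)
[1] flags=1000 EQ?F → skip
[2] flags=1000 GE?F → skip
[3] flags=0010 → (cmp)
[4] flags=0010 NE?T → r3=0x28
[5] flags=0010 LT?F → skip
[6] flags=0010 CS?T → r3=0x34
[7] flags=1010 → (cmp)
[8] flags=1010 LT?T → r0=0x1c
[9] flags=1010 GT?F → skip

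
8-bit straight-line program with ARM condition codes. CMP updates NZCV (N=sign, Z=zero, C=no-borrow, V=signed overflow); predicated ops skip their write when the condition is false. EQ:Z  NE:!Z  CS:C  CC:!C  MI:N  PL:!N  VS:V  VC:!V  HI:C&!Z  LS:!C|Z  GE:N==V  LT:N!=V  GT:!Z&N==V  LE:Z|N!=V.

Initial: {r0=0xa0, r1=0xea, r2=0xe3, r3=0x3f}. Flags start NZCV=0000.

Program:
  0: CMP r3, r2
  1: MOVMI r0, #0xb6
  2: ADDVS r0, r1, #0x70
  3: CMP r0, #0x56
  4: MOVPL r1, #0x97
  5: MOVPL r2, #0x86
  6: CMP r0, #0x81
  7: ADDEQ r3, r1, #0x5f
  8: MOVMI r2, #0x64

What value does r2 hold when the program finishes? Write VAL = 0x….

0: ✓ CMP  NZCV=0000
1: · MOVMI
2: · ADDVS
3: ✓ CMP  NZCV=0011
4: ✓ MOVPL  r1←0x97
5: ✓ MOVPL  r2←0x86
6: ✓ CMP  NZCV=0010
7: · ADDEQ
8: · MOVMI

VAL = 0x86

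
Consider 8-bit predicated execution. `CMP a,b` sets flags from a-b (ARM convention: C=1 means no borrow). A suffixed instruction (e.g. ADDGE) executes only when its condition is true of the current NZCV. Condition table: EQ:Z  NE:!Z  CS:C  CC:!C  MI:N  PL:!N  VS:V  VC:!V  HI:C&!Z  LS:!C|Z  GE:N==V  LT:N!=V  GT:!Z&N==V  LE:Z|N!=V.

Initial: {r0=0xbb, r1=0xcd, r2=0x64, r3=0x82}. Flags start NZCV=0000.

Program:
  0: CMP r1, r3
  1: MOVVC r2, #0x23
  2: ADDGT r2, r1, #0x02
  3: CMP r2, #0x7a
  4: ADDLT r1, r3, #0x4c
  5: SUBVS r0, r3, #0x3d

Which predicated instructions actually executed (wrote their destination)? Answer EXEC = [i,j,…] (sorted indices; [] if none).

EXEC = [1,2,4,5]

[0] flags=0010 → (cmp)
[1] flags=0010 VC?T → r2=0x23
[2] flags=0010 GT?T → r2=0xcf
[3] flags=0011 → (cmp)
[4] flags=0011 LT?T → r1=0xce
[5] flags=0011 VS?T → r0=0x45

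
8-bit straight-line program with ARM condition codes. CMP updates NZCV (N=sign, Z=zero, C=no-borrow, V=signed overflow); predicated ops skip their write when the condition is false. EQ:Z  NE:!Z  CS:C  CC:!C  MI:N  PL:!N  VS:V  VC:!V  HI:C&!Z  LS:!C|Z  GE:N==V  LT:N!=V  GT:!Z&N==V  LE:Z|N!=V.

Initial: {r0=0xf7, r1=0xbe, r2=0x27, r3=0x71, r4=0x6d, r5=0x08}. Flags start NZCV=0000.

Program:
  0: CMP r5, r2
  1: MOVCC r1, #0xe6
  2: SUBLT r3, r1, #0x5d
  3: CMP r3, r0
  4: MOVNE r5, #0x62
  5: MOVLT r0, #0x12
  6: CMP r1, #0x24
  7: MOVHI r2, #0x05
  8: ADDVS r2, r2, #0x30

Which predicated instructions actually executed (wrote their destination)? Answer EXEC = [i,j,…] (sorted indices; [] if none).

EXEC = [1,2,4,5,7]

[0] flags=1000 → (cmp)
[1] flags=1000 CC?T → r1=0xe6
[2] flags=1000 LT?T → r3=0x89
[3] flags=1000 → (cmp)
[4] flags=1000 NE?T → r5=0x62
[5] flags=1000 LT?T → r0=0x12
[6] flags=1010 → (cmp)
[7] flags=1010 HI?T → r2=0x05
[8] flags=1010 VS?F → skip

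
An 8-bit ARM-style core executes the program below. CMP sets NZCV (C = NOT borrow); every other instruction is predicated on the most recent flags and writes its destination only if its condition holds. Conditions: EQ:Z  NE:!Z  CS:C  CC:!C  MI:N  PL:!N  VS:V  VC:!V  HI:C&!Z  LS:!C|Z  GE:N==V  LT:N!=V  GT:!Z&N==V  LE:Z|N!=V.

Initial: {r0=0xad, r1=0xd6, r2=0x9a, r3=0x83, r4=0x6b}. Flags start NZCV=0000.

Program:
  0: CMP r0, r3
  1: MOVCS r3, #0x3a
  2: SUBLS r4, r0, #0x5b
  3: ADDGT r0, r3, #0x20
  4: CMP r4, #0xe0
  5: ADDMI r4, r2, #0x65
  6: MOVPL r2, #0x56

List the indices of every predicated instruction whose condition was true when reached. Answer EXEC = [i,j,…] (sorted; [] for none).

EXEC = [1,3,5]

0: ✓ CMP  NZCV=0010
1: ✓ MOVCS  r3←0x3a
2: · SUBLS
3: ✓ ADDGT  r0←0x5a
4: ✓ CMP  NZCV=1001
5: ✓ ADDMI  r4←0xff
6: · MOVPL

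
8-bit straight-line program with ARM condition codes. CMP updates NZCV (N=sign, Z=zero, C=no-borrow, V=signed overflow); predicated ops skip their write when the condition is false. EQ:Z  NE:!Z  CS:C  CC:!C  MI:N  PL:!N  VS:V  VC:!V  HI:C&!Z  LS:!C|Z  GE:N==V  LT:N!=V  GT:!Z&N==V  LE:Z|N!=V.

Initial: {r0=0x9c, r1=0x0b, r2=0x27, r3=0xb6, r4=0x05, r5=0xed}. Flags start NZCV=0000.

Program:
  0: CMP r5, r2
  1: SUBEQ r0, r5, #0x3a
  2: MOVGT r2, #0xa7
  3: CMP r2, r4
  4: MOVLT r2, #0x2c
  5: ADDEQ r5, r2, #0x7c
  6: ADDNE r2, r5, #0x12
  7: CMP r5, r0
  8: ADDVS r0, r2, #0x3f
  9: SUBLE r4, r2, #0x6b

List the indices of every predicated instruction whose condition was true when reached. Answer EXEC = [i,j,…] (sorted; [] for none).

0: ✓ CMP  NZCV=1010
1: · SUBEQ
2: · MOVGT
3: ✓ CMP  NZCV=0010
4: · MOVLT
5: · ADDEQ
6: ✓ ADDNE  r2←0xff
7: ✓ CMP  NZCV=0010
8: · ADDVS
9: · SUBLE

EXEC = [6]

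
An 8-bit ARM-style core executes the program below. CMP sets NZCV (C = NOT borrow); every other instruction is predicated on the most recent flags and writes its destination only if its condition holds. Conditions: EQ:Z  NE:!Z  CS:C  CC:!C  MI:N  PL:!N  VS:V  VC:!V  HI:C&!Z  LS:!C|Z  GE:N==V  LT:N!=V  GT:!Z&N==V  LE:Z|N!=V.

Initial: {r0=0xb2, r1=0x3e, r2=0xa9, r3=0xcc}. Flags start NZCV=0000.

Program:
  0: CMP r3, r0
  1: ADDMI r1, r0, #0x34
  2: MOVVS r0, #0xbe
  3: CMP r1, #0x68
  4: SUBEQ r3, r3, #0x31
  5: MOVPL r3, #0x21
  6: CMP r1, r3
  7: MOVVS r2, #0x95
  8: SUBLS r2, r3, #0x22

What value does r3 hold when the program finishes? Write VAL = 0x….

0: ✓ CMP  NZCV=0010
1: · ADDMI
2: · MOVVS
3: ✓ CMP  NZCV=1000
4: · SUBEQ
5: · MOVPL
6: ✓ CMP  NZCV=0000
7: · MOVVS
8: ✓ SUBLS  r2←0xaa

VAL = 0xcc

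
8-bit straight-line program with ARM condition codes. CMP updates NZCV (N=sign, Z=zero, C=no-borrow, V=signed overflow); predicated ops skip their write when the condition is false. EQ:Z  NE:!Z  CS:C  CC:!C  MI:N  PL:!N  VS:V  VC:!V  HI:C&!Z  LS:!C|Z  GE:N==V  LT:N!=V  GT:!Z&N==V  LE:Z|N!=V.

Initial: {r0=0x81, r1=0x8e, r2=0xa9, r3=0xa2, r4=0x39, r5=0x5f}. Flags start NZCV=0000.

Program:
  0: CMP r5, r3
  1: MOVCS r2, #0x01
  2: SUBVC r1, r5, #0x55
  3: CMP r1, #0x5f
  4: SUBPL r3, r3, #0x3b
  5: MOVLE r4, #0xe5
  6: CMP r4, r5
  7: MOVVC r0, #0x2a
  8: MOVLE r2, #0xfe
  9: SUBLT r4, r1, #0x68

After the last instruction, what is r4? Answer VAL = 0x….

VAL = 0x26

0: ✓ CMP  NZCV=1001
1: · MOVCS
2: · SUBVC
3: ✓ CMP  NZCV=0011
4: ✓ SUBPL  r3←0x67
5: ✓ MOVLE  r4←0xe5
6: ✓ CMP  NZCV=1010
7: ✓ MOVVC  r0←0x2a
8: ✓ MOVLE  r2←0xfe
9: ✓ SUBLT  r4←0x26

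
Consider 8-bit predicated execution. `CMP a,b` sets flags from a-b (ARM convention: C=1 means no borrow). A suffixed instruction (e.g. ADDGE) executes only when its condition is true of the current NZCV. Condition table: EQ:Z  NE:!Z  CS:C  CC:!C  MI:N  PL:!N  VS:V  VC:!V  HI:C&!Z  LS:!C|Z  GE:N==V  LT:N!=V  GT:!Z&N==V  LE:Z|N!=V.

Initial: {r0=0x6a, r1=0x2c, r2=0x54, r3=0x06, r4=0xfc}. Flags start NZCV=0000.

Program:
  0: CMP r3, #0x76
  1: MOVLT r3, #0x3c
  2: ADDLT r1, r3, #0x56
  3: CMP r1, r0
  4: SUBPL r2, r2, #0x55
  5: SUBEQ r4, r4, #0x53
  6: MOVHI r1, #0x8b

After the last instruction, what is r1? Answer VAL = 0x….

VAL = 0x8b

[0] flags=1000 → (cmp)
[1] flags=1000 LT?T → r3=0x3c
[2] flags=1000 LT?T → r1=0x92
[3] flags=0011 → (cmp)
[4] flags=0011 PL?T → r2=0xff
[5] flags=0011 EQ?F → skip
[6] flags=0011 HI?T → r1=0x8b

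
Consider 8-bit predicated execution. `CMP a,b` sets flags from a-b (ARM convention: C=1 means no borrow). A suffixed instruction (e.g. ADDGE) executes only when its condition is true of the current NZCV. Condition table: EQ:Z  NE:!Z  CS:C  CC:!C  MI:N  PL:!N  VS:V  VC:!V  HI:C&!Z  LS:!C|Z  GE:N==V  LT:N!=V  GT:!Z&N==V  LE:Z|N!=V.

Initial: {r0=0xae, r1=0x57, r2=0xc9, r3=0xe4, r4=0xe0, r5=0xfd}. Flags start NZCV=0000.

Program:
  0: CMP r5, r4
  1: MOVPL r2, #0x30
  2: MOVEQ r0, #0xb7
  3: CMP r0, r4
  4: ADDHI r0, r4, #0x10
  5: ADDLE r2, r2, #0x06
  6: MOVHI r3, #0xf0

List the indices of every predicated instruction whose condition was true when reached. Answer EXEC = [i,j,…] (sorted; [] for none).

EXEC = [1,5]

0: ✓ CMP  NZCV=0010
1: ✓ MOVPL  r2←0x30
2: · MOVEQ
3: ✓ CMP  NZCV=1000
4: · ADDHI
5: ✓ ADDLE  r2←0x36
6: · MOVHI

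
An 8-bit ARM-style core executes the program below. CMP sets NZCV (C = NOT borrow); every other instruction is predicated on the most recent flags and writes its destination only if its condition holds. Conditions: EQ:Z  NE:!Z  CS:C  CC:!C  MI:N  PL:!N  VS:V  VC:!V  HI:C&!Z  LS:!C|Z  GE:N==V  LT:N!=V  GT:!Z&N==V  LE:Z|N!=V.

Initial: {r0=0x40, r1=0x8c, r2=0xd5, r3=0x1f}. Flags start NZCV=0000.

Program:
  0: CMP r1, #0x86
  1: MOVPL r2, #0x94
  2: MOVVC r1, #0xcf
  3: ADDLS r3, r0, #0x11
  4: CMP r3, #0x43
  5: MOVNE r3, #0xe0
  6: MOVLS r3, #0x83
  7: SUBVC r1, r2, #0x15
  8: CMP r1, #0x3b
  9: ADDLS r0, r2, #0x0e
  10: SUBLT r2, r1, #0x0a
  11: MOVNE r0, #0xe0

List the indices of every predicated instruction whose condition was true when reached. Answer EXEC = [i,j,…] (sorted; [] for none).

EXEC = [1,2,5,6,7,11]

[0] flags=0010 → (cmp)
[1] flags=0010 PL?T → r2=0x94
[2] flags=0010 VC?T → r1=0xcf
[3] flags=0010 LS?F → skip
[4] flags=1000 → (cmp)
[5] flags=1000 NE?T → r3=0xe0
[6] flags=1000 LS?T → r3=0x83
[7] flags=1000 VC?T → r1=0x7f
[8] flags=0010 → (cmp)
[9] flags=0010 LS?F → skip
[10] flags=0010 LT?F → skip
[11] flags=0010 NE?T → r0=0xe0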